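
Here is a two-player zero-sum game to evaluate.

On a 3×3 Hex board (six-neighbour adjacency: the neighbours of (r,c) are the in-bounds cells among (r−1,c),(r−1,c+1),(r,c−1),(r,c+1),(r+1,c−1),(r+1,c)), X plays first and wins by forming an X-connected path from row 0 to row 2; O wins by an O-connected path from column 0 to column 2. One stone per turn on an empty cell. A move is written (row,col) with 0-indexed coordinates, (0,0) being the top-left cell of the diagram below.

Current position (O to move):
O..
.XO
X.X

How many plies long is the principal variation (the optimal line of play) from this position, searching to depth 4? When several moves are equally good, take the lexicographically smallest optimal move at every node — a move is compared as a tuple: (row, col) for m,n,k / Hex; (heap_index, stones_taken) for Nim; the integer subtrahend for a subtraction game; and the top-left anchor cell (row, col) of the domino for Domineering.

p1 O@[O../.XO/X.X]: (0,1)[OO./.XO/X.X]-1* (0,2)[O.O/.XO/X.X]-1 (1,0)[O../OXO/X.X]-1 (2,1)[O../.XO/XOX]-1
p2 X@[OO./.XO/X.X]: (0,2)[OOX/.XO/X.X]+1* (1,0)[OO./XXO/X.X]-1 (2,1)[OO./.XO/XXX]-1
p3 O@[OOX/.XO/X.X] terminal -1; root [O../.XO/X.X] d4

PV length from [O../.XO/X.X]: 2 plies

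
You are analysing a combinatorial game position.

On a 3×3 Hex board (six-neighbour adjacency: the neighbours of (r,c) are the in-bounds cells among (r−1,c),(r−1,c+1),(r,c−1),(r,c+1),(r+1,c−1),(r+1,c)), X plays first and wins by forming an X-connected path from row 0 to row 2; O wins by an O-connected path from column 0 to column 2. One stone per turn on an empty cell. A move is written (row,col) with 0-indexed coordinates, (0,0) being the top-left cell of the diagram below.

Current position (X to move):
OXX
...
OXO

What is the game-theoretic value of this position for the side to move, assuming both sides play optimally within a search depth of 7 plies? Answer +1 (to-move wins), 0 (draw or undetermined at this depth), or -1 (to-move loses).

value(OXX/.../OXO, X) = +1

[OXX/.../OXO] X move#1: (1,0):+1/OXX/X../OXO*, (1,1):+1/OXX/.X./OXO, (1,2):+1/OXX/..X/OXO
[OXX/X../OXO] O move#2: (1,1):-1/OXX/XO./OXO*, (1,2):-1/OXX/X.O/OXO
[OXX/XO./OXO] X move#3: (1,2):+1/OXX/XOX/OXO*
[OXX/XOX/OXO] end (terminal -1, O#4); searched OXX/.../OXO to 7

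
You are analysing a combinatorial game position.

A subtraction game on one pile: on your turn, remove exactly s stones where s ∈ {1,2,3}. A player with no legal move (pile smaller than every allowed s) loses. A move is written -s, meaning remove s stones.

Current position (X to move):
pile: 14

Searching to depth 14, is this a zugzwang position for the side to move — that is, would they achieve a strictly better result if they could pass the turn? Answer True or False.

zugzwang(14, X) = False

p1 X@[14]: -1[13]-1 -2[12]+1* -3[11]-1
p2 O@[12]: -1[11]-1* -2[10]-1 -3[9]-1
p3 X@[11]: -1[10]-1 -2[9]-1 -3[8]+1*
p4 O@[8]: -1[7]-1* -2[6]-1 -3[5]-1
p5 X@[7]: -1[6]-1 -2[5]-1 -3[4]+1*
p6 O@[4]: -1[3]-1* -2[2]-1 -3[1]-1
p7 X@[3]: -1[2]-1 -2[1]-1 -3[0]+1*
p8 O@[0] terminal -1; root [14] d14
suppose X passes — search the same position with O to move:
pass> p1 O@[14]: -1[13]-1 -2[12]+1* -3[11]-1
pass> p2 X@[12]: -1[11]-1* -2[10]-1 -3[9]-1
pass> p3 O@[11]: -1[10]-1 -2[9]-1 -3[8]+1*
pass> p4 X@[8]: -1[7]-1* -2[6]-1 -3[5]-1
pass> p5 O@[7]: -1[6]-1 -2[5]-1 -3[4]+1*
pass> p6 X@[4]: -1[3]-1* -2[2]-1 -3[1]-1
pass> p7 O@[3]: -1[2]-1 -2[1]-1 -3[0]+1*
pass> p8 X@[0] terminal -1; root [14] d14
for X: play +1, pass -1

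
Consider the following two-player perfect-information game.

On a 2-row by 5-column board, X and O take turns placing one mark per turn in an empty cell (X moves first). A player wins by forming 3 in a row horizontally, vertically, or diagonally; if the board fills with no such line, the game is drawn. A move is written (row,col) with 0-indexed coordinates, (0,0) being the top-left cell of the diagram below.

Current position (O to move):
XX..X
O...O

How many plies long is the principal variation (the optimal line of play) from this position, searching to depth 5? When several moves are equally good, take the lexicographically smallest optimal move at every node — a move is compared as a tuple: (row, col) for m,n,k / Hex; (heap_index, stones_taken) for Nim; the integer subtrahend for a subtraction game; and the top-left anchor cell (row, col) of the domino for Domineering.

PV length from [XX..X/O...O]: 5 plies

[XX..X/O...O] O move#1: (0,2):+0/XXO.X/O...O*, (0,3):-1/XX.OX/O...O, (1,1):-1/XX..X/OO..O, (1,2):-1/XX..X/O.O.O, (1,3):-1/XX..X/O..OO
[XXO.X/O...O] X move#2: (0,3):-1/XXOXX/O...O, (1,1):+0/XXO.X/OX..O*, (1,2):+0/XXO.X/O.X.O, (1,3):+0/XXO.X/O..XO
[XXO.X/OX..O] O move#3: (0,3):+0/XXOOX/OX..O*, (1,2):+0/XXO.X/OXO.O, (1,3):+0/XXO.X/OX.OO
[XXOOX/OX..O] X move#4: (1,2):+0/XXOOX/OXX.O*, (1,3):+0/XXOOX/OX.XO
[XXOOX/OXX.O] O move#5: (1,3):+0/XXOOX/OXXOO*
[XXOOX/OXXOO] end (terminal +0, X#6); searched XX..X/O...O to 5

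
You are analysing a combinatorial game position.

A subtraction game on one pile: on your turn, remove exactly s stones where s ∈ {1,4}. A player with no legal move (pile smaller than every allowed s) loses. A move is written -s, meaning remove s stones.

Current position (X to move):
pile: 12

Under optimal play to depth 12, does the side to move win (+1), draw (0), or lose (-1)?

p1 X@[12]: -1[11]-1* -4[8]-1
p2 O@[11]: -1[10]+1* -4[7]+1
p3 X@[10]: -1[9]-1* -4[6]-1
p4 O@[9]: -1[8]-1 -4[5]+1*
p5 X@[5]: -1[4]-1* -4[1]-1
p6 O@[4]: -1[3]-1 -4[0]+1*
p7 X@[0] terminal -1; root [12] d12

value(12, X) = -1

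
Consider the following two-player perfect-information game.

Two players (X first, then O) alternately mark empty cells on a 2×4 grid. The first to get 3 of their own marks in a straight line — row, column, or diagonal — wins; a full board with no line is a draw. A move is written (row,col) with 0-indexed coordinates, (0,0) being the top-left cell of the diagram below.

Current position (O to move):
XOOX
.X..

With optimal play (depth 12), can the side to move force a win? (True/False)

O winning at [XOOX/.X..]: False

p1 O@[XOOX/.X..]: (1,0)[XOOX/OX..]+0* (1,2)[XOOX/.XO.]+0 (1,3)[XOOX/.X.O]+0
p2 X@[XOOX/OX..]: (1,2)[XOOX/OXX.]+0* (1,3)[XOOX/OX.X]+0
p3 O@[XOOX/OXX.]: (1,3)[XOOX/OXXO]+0*
p4 X@[XOOX/OXXO] terminal +0; root [XOOX/.X..] d12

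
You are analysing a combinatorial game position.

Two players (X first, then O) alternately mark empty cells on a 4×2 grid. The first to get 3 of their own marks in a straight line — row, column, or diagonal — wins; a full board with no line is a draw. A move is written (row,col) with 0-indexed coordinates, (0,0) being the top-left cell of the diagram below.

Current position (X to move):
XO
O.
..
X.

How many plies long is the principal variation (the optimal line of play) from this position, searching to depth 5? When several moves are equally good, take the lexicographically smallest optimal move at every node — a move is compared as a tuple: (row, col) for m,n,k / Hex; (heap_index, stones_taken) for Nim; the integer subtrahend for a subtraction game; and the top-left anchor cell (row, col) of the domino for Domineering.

PV length from [XO/O./../X.]: 4 plies

[XO/O./../X.] X move#1: (1,1):+0/XO/OX/../X.*, (2,0):+0/XO/O./X./X., (2,1):+0/XO/O./.X/X., (3,1):+0/XO/O./../XX
[XO/OX/../X.] O move#2: (2,0):+0/XO/OX/O./X.*, (2,1):+0/XO/OX/.O/X., (3,1):+0/XO/OX/../XO
[XO/OX/O./X.] X move#3: (2,1):+0/XO/OX/OX/X.*, (3,1):+0/XO/OX/O./XX
[XO/OX/OX/X.] O move#4: (3,1):+0/XO/OX/OX/XO*
[XO/OX/OX/XO] end (terminal +0, X#5); searched XO/O./../X. to 5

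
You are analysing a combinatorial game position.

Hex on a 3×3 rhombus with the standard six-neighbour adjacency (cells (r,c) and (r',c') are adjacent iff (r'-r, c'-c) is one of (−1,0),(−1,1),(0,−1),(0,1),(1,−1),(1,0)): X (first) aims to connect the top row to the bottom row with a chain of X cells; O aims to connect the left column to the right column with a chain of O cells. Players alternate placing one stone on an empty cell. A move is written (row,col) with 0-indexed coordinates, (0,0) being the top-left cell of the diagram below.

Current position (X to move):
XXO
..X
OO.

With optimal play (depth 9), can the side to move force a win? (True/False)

X winning at [XXO/..X/OO.]: False

p1 X@[XXO/..X/OO.]: (1,0)[XXO/X.X/OO.]-1* (1,1)[XXO/.XX/OO.]-1 (2,2)[XXO/..X/OOX]-1
p2 O@[XXO/X.X/OO.]: (1,1)[XXO/XOX/OO.]+1* (2,2)[XXO/X.X/OOO]+1
p3 X@[XXO/XOX/OO.] terminal -1; root [XXO/..X/OO.] d9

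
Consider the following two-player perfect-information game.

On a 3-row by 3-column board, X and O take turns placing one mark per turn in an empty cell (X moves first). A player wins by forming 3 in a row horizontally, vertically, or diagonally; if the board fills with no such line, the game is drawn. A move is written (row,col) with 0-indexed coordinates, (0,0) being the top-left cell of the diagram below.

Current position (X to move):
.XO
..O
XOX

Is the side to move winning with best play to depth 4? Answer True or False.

[.XO/..O/XOX] X move#1: (0,0):+1/XXO/..O/XOX*, (1,0):+0/.XO/X.O/XOX, (1,1):+0/.XO/.XO/XOX
[XXO/..O/XOX] O move#2: (1,0):-1/XXO/O.O/XOX*, (1,1):-1/XXO/.OO/XOX
[XXO/O.O/XOX] X move#3: (1,1):+1/XXO/OXO/XOX*
[XXO/OXO/XOX] end (terminal -1, O#4); searched .XO/..O/XOX to 4

X winning at [.XO/..O/XOX]: True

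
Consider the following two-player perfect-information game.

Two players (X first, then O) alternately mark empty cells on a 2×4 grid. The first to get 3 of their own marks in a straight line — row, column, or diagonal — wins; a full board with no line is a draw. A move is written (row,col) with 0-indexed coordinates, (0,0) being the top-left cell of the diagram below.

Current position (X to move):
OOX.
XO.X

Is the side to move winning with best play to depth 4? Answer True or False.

X winning at [OOX./XO.X]: False

p1 X@[OOX./XO.X]: (0,3)[OOXX/XO.X]+0* (1,2)[OOX./XOXX]+0
p2 O@[OOXX/XO.X]: (1,2)[OOXX/XOOX]+0*
p3 X@[OOXX/XOOX] terminal +0; root [OOX./XO.X] d4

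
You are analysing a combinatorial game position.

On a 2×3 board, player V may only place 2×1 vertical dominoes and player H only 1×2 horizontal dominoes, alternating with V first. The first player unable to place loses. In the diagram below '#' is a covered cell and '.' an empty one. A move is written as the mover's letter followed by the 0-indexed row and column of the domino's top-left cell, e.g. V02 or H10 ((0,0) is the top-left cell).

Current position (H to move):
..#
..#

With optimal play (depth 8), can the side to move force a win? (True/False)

p1 H@[..#/..#]: H00[###/..#]+1* H10[..#/###]+1
p2 V@[###/..#] terminal -1; root [..#/..#] d8

H winning at [..#/..#]: True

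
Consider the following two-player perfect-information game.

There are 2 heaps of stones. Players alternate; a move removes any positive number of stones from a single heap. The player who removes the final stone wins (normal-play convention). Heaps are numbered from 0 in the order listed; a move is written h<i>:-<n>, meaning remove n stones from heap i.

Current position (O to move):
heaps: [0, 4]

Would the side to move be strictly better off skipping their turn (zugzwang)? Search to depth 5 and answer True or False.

zugzwang((0,4), O) = False

p1 O@[(0,4)]: h1:-1[(0,3)]-1 h1:-2[(0,2)]-1 h1:-3[(0,1)]-1 h1:-4[(0,0)]+1*
p2 X@[(0,0)] terminal -1; root [(0,4)] d5
if O skipped the turn, X would face:
~ p1 X@[(0,4)]: h1:-1[(0,3)]-1 h1:-2[(0,2)]-1 h1:-3[(0,1)]-1 h1:-4[(0,0)]+1*
~ p2 O@[(0,0)] terminal -1; root [(0,4)] d5
compare (O): move=+1 vs pass=-1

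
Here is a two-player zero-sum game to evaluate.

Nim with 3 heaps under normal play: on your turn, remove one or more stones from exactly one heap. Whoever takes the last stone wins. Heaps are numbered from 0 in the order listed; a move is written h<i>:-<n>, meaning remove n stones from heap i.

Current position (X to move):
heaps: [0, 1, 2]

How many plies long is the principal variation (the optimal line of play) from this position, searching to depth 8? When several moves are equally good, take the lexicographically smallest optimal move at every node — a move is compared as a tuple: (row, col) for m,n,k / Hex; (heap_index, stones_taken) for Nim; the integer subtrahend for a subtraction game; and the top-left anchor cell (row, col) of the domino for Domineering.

PV length from [(0,1,2)]: 3 plies

[(0,1,2)] X move#1: h1:-1:-1/(0,0,2), h2:-1:+1/(0,1,1)*, h2:-2:-1/(0,1,0)
[(0,1,1)] O move#2: h1:-1:-1/(0,0,1)*, h2:-1:-1/(0,1,0)
[(0,0,1)] X move#3: h2:-1:+1/(0,0,0)*
[(0,0,0)] end (terminal -1, O#4); searched (0,1,2) to 8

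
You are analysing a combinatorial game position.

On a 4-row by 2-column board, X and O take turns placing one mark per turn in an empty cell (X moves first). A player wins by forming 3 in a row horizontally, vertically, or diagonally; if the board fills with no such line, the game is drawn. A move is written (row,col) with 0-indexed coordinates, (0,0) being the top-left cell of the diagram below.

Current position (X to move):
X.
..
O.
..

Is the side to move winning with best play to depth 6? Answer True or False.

X winning at [X./../O./..]: False

ply 1, X at X./../O./.. | (0,1)=+0→XX/../O./..*; (1,0)=+0→X./X./O./..; (1,1)=+0→X./.X/O./..; (2,1)=+0→X./../OX/..; (3,0)=+0→X./../O./X.; (3,1)=+0→X./../O./.X
ply 2, O at XX/../O./.. | (1,0)=+0→XX/O./O./..*; (1,1)=+0→XX/.O/O./..; (2,1)=+0→XX/../OO/..; (3,0)=+0→XX/../O./O.; (3,1)=+0→XX/../O./.O
ply 3, X at XX/O./O./.. | (1,1)=-1→XX/OX/O./..; (2,1)=-1→XX/O./OX/..; (3,0)=+0→XX/O./O./X.*; (3,1)=-1→XX/O./O./.X
ply 4, O at XX/O./O./X. | (1,1)=+0→XX/OO/O./X.*; (2,1)=+0→XX/O./OO/X.; (3,1)=+0→XX/O./O./XO
ply 5, X at XX/OO/O./X. | (2,1)=+0→XX/OO/OX/X.*; (3,1)=+0→XX/OO/O./XX
ply 6, O at XX/OO/OX/X. | (3,1)=+0→XX/OO/OX/XO*
ply 7: XX/OO/OX/XO is terminal +0 (X); from X./../O./.. depth 6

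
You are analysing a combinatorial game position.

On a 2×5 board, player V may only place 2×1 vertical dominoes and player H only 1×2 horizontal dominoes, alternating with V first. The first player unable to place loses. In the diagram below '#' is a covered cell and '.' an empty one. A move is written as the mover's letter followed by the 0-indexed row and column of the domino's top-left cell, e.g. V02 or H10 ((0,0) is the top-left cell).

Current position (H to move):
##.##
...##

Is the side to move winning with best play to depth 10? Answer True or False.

ply 1, H at ##.##/...## | H10=-1→##.##/##.##; H11=+1→##.##/.####*
ply 2: ##.##/.#### is terminal -1 (V); from ##.##/...## depth 10

H winning at [##.##/...##]: True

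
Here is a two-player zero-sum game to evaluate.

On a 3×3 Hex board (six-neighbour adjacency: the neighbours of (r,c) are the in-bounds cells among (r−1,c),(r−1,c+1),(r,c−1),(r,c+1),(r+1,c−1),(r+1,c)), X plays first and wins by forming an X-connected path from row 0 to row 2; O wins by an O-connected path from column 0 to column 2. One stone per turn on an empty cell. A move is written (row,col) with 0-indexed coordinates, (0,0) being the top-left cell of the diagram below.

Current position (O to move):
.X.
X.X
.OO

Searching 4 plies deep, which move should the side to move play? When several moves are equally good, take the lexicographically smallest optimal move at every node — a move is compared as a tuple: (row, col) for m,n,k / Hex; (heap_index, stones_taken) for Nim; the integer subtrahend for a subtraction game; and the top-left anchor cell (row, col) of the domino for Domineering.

O's best at [.X./X.X/.OO]: (2,0)

[.X./X.X/.OO] O move#1: (0,0):-1/OX./X.X/.OO, (0,2):-1/.XO/X.X/.OO, (1,1):-1/.X./XOX/.OO, (2,0):+1/.X./X.X/OOO*
[.X./X.X/OOO] end (terminal -1, X#2); searched .X./X.X/.OO to 4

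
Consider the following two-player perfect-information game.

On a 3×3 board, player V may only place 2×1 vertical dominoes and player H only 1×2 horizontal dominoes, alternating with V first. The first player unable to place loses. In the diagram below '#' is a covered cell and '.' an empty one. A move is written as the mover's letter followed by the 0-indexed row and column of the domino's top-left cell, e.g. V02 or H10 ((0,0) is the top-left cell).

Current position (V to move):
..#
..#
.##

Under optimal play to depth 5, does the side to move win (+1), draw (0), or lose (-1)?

value(..#/..#/.##, V) = +1

p1 V@[..#/..#/.##]: V00[#.#/#.#/.##]+1* V01[.##/.##/.##]+1 V10[..#/#.#/###]-1
p2 H@[#.#/#.#/.##] terminal -1; root [..#/..#/.##] d5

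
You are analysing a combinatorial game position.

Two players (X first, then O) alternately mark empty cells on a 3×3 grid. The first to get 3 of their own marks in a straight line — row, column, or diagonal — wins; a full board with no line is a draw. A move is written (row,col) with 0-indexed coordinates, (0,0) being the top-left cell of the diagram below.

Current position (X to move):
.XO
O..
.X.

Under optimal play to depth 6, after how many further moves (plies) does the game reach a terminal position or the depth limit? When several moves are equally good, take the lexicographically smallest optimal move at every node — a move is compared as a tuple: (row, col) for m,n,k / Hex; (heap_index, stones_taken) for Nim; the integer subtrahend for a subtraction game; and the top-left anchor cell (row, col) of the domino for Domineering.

p1 X@[.XO/O../.X.]: (0,0)[XXO/O../.X.]-1 (1,1)[.XO/OX./.X.]+1* (1,2)[.XO/O.X/.X.]+0 (2,0)[.XO/O../XX.]+1 (2,2)[.XO/O../.XX]+1
p2 O@[.XO/OX./.X.] terminal -1; root [.XO/O../.X.] d6

PV length from [.XO/O../.X.]: 1 ply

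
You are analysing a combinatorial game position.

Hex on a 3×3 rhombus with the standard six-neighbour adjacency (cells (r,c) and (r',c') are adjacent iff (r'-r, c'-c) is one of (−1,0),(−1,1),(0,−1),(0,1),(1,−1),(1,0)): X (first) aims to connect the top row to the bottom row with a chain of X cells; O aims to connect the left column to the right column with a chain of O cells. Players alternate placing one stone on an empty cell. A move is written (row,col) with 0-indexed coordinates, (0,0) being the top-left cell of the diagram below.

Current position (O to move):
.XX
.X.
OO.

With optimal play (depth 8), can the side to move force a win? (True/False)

O winning at [.XX/.X./OO.]: True

[.XX/.X./OO.] O move#1: (0,0):+1/OXX/.X./OO.*, (1,0):+1/.XX/OX./OO., (1,2):+1/.XX/.XO/OO., (2,2):+1/.XX/.X./OOO
[OXX/.X./OO.] X move#2: (1,0):-1/OXX/XX./OO.*, (1,2):-1/OXX/.XX/OO., (2,2):-1/OXX/.X./OOX
[OXX/XX./OO.] O move#3: (1,2):+1/OXX/XXO/OO.*, (2,2):+1/OXX/XX./OOO
[OXX/XXO/OO.] end (terminal -1, X#4); searched .XX/.X./OO. to 8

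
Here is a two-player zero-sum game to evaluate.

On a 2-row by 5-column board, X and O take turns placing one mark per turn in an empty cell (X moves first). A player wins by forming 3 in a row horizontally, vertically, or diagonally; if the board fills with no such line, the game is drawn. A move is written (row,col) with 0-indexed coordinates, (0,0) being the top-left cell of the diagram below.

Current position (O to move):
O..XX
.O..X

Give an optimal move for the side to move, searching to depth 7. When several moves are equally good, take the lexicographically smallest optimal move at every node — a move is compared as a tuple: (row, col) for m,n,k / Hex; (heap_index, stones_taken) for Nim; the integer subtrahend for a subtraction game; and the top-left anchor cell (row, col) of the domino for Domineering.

[O..XX/.O..X] O move#1: (0,1):-1/OO.XX/.O..X, (0,2):+1/O.OXX/.O..X*, (1,0):-1/O..XX/OO..X, (1,2):-1/O..XX/.OO.X, (1,3):-1/O..XX/.O.OX
[O.OXX/.O..X] X move#2: (0,1):-1/OXOXX/.O..X*, (1,0):-1/O.OXX/XO..X, (1,2):-1/O.OXX/.OX.X, (1,3):-1/O.OXX/.O.XX
[OXOXX/.O..X] O move#3: (1,0):+0/OXOXX/OO..X, (1,2):+1/OXOXX/.OO.X*, (1,3):+0/OXOXX/.O.OX
[OXOXX/.OO.X] X move#4: (1,0):-1/OXOXX/XOO.X*, (1,3):-1/OXOXX/.OOXX
[OXOXX/XOO.X] O move#5: (1,3):+1/OXOXX/XOOOX*
[OXOXX/XOOOX] end (terminal -1, X#6); searched O..XX/.O..X to 7

O's best at [O..XX/.O..X]: (0,2)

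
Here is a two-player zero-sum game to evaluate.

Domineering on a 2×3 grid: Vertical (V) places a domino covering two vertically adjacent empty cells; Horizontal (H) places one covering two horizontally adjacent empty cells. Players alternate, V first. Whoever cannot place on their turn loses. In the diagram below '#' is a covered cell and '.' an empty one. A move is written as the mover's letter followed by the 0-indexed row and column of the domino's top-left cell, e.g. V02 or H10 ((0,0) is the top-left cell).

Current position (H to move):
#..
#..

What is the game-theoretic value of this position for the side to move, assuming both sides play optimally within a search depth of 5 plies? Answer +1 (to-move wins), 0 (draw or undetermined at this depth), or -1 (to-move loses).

p1 H@[#../#..]: H01[###/#..]+1* H11[#../###]+1
p2 V@[###/#..] terminal -1; root [#../#..] d5

value(#../#.., H) = +1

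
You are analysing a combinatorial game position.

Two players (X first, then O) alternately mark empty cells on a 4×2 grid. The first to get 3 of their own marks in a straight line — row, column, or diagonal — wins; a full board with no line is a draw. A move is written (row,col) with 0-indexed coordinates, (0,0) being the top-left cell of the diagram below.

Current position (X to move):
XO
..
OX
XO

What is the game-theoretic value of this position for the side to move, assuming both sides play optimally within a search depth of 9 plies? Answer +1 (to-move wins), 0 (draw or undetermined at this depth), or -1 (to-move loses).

value(XO/../OX/XO, X) = 0

ply 1, X at XO/../OX/XO | (1,0)=+0→XO/X./OX/XO*; (1,1)=+0→XO/.X/OX/XO
ply 2, O at XO/X./OX/XO | (1,1)=+0→XO/XO/OX/XO*
ply 3: XO/XO/OX/XO is terminal +0 (X); from XO/../OX/XO depth 9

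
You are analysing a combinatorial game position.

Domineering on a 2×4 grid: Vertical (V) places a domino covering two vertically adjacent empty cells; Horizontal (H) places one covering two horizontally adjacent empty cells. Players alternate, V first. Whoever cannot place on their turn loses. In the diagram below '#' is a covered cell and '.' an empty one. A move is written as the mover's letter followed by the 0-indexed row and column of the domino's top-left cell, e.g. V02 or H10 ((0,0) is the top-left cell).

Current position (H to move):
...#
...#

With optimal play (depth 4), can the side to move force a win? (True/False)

ply 1, H at ...#/...# | H00=+1→##.#/...#*; H01=+1→.###/...#; H10=+1→...#/##.#; H11=+1→...#/.###
ply 2, V at ##.#/...# | V02=-1→####/..##*
ply 3, H at ####/..## | H10=+1→####/####*
ply 4: ####/#### is terminal -1 (V); from ...#/...# depth 4

H winning at [...#/...#]: True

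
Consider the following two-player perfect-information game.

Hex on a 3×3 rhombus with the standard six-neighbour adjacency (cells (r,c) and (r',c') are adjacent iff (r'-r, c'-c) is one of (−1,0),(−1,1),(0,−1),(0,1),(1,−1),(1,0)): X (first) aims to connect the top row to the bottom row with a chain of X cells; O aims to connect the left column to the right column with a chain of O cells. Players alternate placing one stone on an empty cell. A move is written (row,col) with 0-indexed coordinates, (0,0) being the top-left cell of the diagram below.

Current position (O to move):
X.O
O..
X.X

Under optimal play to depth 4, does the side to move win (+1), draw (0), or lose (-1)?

value(X.O/O../X.X, O) = +1

p1 O@[X.O/O../X.X]: (0,1)[XOO/O../X.X]+1* (1,1)[X.O/OO./X.X]+1 (1,2)[X.O/O.O/X.X]+1 (2,1)[X.O/O../XOX]+1
p2 X@[XOO/O../X.X] terminal -1; root [X.O/O../X.X] d4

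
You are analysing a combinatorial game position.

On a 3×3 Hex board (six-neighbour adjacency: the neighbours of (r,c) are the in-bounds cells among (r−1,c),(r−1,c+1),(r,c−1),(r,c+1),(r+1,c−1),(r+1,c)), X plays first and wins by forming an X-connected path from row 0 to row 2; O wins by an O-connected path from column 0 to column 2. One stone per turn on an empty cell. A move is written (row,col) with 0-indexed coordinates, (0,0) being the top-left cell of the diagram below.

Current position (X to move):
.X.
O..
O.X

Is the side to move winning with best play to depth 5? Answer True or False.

X winning at [.X./O../O.X]: True

ply 1, X at .X./O../O.X | (0,0)=-1→XX./O../O.X; (0,2)=-1→.XX/O../O.X; (1,1)=+1→.X./OX./O.X*; (1,2)=+1→.X./O.X/O.X; (2,1)=-1→.X./O../OXX
ply 2, O at .X./OX./O.X | (0,0)=-1→OX./OX./O.X*; (0,2)=-1→.XO/OX./O.X; (1,2)=-1→.X./OXO/O.X; (2,1)=-1→.X./OX./OOX
ply 3, X at OX./OX./O.X | (0,2)=+1→OXX/OX./O.X*; (1,2)=+1→OX./OXX/O.X; (2,1)=+1→OX./OX./OXX
ply 4, O at OXX/OX./O.X | (1,2)=-1→OXX/OXO/O.X*; (2,1)=-1→OXX/OX./OOX
ply 5, X at OXX/OXO/O.X | (2,1)=+1→OXX/OXO/OXX*
ply 6: OXX/OXO/OXX is terminal -1 (O); from .X./O../O.X depth 5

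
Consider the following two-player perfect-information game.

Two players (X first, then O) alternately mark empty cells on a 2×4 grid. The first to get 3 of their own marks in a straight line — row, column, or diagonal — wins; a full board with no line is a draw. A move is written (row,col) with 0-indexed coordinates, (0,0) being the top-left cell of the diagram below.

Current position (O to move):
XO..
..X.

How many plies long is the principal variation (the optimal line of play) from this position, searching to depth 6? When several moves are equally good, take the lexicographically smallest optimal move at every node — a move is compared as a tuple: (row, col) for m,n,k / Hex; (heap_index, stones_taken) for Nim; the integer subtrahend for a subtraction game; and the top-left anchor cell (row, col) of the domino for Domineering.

[XO../..X.] O move#1: (0,2):+0/XOO./..X.*, (0,3):+0/XO.O/..X., (1,0):+0/XO../O.X., (1,1):+0/XO../.OX., (1,3):+0/XO../..XO
[XOO./..X.] X move#2: (0,3):+0/XOOX/..X.*, (1,0):-1/XOO./X.X., (1,1):-1/XOO./.XX., (1,3):-1/XOO./..XX
[XOOX/..X.] O move#3: (1,0):+0/XOOX/O.X.*, (1,1):+0/XOOX/.OX., (1,3):+0/XOOX/..XO
[XOOX/O.X.] X move#4: (1,1):+0/XOOX/OXX.*, (1,3):+0/XOOX/O.XX
[XOOX/OXX.] O move#5: (1,3):+0/XOOX/OXXO*
[XOOX/OXXO] end (terminal +0, X#6); searched XO../..X. to 6

PV length from [XO../..X.]: 5 plies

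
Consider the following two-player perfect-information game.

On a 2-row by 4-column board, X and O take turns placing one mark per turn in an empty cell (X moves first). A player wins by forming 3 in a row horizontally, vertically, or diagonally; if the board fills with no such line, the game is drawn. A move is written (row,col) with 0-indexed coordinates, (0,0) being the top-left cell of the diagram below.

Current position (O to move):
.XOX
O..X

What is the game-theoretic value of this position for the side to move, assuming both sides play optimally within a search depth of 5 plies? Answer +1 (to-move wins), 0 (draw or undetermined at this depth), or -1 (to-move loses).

ply 1, O at .XOX/O..X | (0,0)=+0→OXOX/O..X*; (1,1)=+0→.XOX/OO.X; (1,2)=+0→.XOX/O.OX
ply 2, X at OXOX/O..X | (1,1)=+0→OXOX/OX.X*; (1,2)=+0→OXOX/O.XX
ply 3, O at OXOX/OX.X | (1,2)=+0→OXOX/OXOX*
ply 4: OXOX/OXOX is terminal +0 (X); from .XOX/O..X depth 5

value(.XOX/O..X, O) = 0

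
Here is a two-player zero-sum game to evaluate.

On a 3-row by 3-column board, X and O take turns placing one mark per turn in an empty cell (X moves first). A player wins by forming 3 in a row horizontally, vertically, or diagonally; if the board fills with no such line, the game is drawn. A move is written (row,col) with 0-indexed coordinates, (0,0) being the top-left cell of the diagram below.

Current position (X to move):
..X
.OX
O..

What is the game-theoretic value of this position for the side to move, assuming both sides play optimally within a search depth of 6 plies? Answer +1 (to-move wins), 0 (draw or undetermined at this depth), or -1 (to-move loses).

ply 1, X at ..X/.OX/O.. | (0,0)=+1→X.X/.OX/O..*; (0,1)=+1→.XX/.OX/O..; (1,0)=-1→..X/XOX/O..; (2,1)=+0→..X/.OX/OX.; (2,2)=+1→..X/.OX/O.X
ply 2, O at X.X/.OX/O.. | (0,1)=-1→XOX/.OX/O..*; (1,0)=-1→X.X/OOX/O..; (2,1)=-1→X.X/.OX/OO.; (2,2)=-1→X.X/.OX/O.O
ply 3, X at XOX/.OX/O.. | (1,0)=-1→XOX/XOX/O..; (2,1)=+0→XOX/.OX/OX.; (2,2)=+1→XOX/.OX/O.X*
ply 4: XOX/.OX/O.X is terminal -1 (O); from ..X/.OX/O.. depth 6

value(..X/.OX/O.., X) = +1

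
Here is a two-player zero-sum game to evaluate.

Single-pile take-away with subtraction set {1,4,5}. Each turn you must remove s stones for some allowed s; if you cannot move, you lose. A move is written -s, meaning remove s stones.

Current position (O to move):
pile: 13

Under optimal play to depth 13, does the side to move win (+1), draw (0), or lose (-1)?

p1 O@[13]: -1[12]-1 -4[9]-1 -5[8]+1*
p2 X@[8]: -1[7]-1* -4[4]-1 -5[3]-1
p3 O@[7]: -1[6]-1 -4[3]-1 -5[2]+1*
p4 X@[2]: -1[1]-1*
p5 O@[1]: -1[0]+1*
p6 X@[0] terminal -1; root [13] d13

value(13, O) = +1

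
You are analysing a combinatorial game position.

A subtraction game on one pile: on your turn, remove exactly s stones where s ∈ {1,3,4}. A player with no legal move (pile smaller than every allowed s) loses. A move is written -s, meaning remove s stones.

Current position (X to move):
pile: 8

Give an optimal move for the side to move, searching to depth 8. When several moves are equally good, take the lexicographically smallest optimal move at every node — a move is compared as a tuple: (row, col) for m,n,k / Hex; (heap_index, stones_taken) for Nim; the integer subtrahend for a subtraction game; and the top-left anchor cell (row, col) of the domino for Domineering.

ply 1, X at 8 | -1=+1→7*; -3=-1→5; -4=-1→4
ply 2, O at 7 | -1=-1→6*; -3=-1→4; -4=-1→3
ply 3, X at 6 | -1=-1→5; -3=-1→3; -4=+1→2*
ply 4, O at 2 | -1=-1→1*
ply 5, X at 1 | -1=+1→0*
ply 6: 0 is terminal -1 (O); from 8 depth 8

X's best at [8]: -1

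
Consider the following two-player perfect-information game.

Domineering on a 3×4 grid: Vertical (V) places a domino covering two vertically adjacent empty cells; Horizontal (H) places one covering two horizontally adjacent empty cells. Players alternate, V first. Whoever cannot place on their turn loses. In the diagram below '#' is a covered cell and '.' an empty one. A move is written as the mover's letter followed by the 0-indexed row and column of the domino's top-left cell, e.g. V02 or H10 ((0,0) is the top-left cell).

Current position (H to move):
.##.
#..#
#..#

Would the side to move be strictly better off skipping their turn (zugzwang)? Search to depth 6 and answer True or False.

ply 1, H at .##./#..#/#..# | H11=+1→.##./####/#..#*; H21=+1→.##./#..#/####
ply 2: .##./####/#..# is terminal -1 (V); from .##./#..#/#..# depth 6
if H skipped the turn, V would face:
~ ply 1, V at .##./#..#/#..# | V11=+1→.##./##.#/##.#*; V12=+1→.##./#.##/#.##
~ ply 2: .##./##.#/##.# is terminal -1 (H); from .##./#..#/#..# depth 6
compare (H): move=+1 vs pass=-1

zugzwang(.##./#..#/#..#, H) = False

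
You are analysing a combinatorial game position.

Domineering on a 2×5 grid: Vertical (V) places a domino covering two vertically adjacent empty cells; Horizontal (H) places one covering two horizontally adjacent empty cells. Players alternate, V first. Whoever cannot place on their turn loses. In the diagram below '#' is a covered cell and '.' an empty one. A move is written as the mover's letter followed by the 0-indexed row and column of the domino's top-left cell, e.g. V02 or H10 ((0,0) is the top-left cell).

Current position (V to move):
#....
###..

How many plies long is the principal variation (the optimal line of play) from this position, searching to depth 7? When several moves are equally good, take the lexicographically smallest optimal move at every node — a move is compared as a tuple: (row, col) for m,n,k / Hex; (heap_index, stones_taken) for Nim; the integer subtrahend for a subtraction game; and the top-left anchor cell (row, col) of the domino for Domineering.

PV length from [#..../###..]: 3 plies

p1 V@[#..../###..]: V03[#..#./####.]+1* V04[#...#/###.#]-1
p2 H@[#..#./####.]: H01[####./####.]-1*
p3 V@[####./####.]: V04[#####/#####]+1*
p4 H@[#####/#####] terminal -1; root [#..../###..] d7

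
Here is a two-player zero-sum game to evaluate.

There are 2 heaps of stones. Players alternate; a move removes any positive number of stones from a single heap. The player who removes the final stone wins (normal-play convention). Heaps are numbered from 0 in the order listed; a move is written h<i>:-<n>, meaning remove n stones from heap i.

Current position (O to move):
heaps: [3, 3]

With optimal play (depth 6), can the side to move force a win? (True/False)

O winning at [(3,3)]: False

[(3,3)] O move#1: h0:-1:-1/(2,3)*, h0:-2:-1/(1,3), h0:-3:-1/(0,3), h1:-1:-1/(3,2), h1:-2:-1/(3,1), h1:-3:-1/(3,0)
[(2,3)] X move#2: h0:-1:-1/(1,3), h0:-2:-1/(0,3), h1:-1:+1/(2,2)*, h1:-2:-1/(2,1), h1:-3:-1/(2,0)
[(2,2)] O move#3: h0:-1:-1/(1,2)*, h0:-2:-1/(0,2), h1:-1:-1/(2,1), h1:-2:-1/(2,0)
[(1,2)] X move#4: h0:-1:-1/(0,2), h1:-1:+1/(1,1)*, h1:-2:-1/(1,0)
[(1,1)] O move#5: h0:-1:-1/(0,1)*, h1:-1:-1/(1,0)
[(0,1)] X move#6: h1:-1:+1/(0,0)*
[(0,0)] end (terminal -1, O#7); searched (3,3) to 6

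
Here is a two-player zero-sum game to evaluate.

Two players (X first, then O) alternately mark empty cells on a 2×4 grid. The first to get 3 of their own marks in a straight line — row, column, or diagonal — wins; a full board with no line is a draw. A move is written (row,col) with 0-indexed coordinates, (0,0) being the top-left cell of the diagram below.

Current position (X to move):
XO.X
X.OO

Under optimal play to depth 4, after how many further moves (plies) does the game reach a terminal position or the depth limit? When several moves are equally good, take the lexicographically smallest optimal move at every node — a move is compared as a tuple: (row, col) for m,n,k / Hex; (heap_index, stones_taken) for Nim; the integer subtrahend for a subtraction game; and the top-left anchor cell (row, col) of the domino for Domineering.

p1 X@[XO.X/X.OO]: (0,2)[XOXX/X.OO]-1 (1,1)[XO.X/XXOO]+0*
p2 O@[XO.X/XXOO]: (0,2)[XOOX/XXOO]+0*
p3 X@[XOOX/XXOO] terminal +0; root [XO.X/X.OO] d4

PV length from [XO.X/X.OO]: 2 plies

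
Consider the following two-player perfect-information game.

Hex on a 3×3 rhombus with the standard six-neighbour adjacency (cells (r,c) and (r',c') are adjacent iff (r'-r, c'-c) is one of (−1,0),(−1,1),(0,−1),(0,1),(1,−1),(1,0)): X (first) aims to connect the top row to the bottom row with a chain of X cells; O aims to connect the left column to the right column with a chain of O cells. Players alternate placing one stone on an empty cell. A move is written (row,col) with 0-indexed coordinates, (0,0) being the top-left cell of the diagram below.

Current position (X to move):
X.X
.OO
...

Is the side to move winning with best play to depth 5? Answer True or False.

[X.X/.OO/...] X move#1: (0,1):-1/XXX/.OO/...*, (1,0):-1/X.X/XOO/..., (2,0):-1/X.X/.OO/X.., (2,1):-1/X.X/.OO/.X., (2,2):-1/X.X/.OO/..X
[XXX/.OO/...] O move#2: (1,0):+1/XXX/OOO/...*, (2,0):+1/XXX/.OO/O.., (2,1):+1/XXX/.OO/.O., (2,2):+1/XXX/.OO/..O
[XXX/OOO/...] end (terminal -1, X#3); searched X.X/.OO/... to 5

X winning at [X.X/.OO/...]: False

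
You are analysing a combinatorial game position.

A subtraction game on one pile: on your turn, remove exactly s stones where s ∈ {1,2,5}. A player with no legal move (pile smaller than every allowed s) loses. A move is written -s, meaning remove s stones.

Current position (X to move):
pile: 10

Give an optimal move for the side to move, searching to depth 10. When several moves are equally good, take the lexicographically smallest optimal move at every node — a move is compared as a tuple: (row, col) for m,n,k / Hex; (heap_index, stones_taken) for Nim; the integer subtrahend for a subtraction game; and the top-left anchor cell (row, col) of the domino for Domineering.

X's best at [10]: -1

ply 1, X at 10 | -1=+1→9*; -2=-1→8; -5=-1→5
ply 2, O at 9 | -1=-1→8*; -2=-1→7; -5=-1→4
ply 3, X at 8 | -1=-1→7; -2=+1→6*; -5=+1→3
ply 4, O at 6 | -1=-1→5*; -2=-1→4; -5=-1→1
ply 5, X at 5 | -1=-1→4; -2=+1→3*; -5=+1→0
ply 6, O at 3 | -1=-1→2*; -2=-1→1
ply 7, X at 2 | -1=-1→1; -2=+1→0*
ply 8: 0 is terminal -1 (O); from 10 depth 10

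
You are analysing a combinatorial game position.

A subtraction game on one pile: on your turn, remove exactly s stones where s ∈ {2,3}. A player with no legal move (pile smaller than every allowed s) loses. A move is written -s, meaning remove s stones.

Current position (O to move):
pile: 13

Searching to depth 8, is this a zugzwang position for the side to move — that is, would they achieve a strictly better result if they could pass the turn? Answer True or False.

[13] O move#1: -2:+1/11*, -3:+1/10
[11] X move#2: -2:-1/9*, -3:-1/8
[9] O move#3: -2:-1/7, -3:+1/6*
[6] X move#4: -2:-1/4*, -3:-1/3
[4] O move#5: -2:-1/2, -3:+1/1*
[1] end (terminal -1, X#6); searched 13 to 8
suppose O passes — search the same position with X to move:
pass> [13] X move#1: -2:+1/11*, -3:+1/10
pass> [11] O move#2: -2:-1/9*, -3:-1/8
pass> [9] X move#3: -2:-1/7, -3:+1/6*
pass> [6] O move#4: -2:-1/4*, -3:-1/3
pass> [4] X move#5: -2:-1/2, -3:+1/1*
pass> [1] end (terminal -1, O#6); searched 13 to 8
for O: play +1, pass -1

zugzwang(13, O) = False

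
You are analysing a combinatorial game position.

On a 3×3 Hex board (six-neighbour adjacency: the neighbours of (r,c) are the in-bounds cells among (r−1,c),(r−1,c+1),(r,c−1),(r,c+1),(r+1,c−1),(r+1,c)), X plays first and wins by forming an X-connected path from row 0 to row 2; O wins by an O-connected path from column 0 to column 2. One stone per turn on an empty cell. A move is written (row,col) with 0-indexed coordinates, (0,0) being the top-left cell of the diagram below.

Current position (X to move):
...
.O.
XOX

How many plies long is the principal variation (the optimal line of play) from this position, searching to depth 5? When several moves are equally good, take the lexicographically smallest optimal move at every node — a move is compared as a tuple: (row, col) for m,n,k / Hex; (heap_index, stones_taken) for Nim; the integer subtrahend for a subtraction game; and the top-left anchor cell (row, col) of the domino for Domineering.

PV length from [.../.O./XOX]: 5 plies

p1 X@[.../.O./XOX]: (0,0)[X../.O./XOX]-1 (0,1)[.X./.O./XOX]-1 (0,2)[..X/.O./XOX]+1* (1,0)[.../XO./XOX]+1 (1,2)[.../.OX/XOX]+1
p2 O@[..X/.O./XOX]: (0,0)[O.X/.O./XOX]-1* (0,1)[.OX/.O./XOX]-1 (1,0)[..X/OO./XOX]-1 (1,2)[..X/.OO/XOX]-1
p3 X@[O.X/.O./XOX]: (0,1)[OXX/.O./XOX]+1* (1,0)[O.X/XO./XOX]+1 (1,2)[O.X/.OX/XOX]+1
p4 O@[OXX/.O./XOX]: (1,0)[OXX/OO./XOX]-1* (1,2)[OXX/.OO/XOX]-1
p5 X@[OXX/OO./XOX]: (1,2)[OXX/OOX/XOX]+1*
p6 O@[OXX/OOX/XOX] terminal -1; root [.../.O./XOX] d5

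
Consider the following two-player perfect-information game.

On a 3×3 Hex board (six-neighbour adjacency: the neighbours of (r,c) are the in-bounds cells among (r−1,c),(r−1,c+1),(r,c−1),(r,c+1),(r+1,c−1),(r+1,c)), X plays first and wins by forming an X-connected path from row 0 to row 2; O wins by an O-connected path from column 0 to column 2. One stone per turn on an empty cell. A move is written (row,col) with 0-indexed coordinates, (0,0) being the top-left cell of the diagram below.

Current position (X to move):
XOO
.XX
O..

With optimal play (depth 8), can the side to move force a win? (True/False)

X winning at [XOO/.XX/O..]: True

[XOO/.XX/O..] X move#1: (1,0):+1/XOO/XXX/O..*, (2,1):-1/XOO/.XX/OX., (2,2):-1/XOO/.XX/O.X
[XOO/XXX/O..] O move#2: (2,1):-1/XOO/XXX/OO.*, (2,2):-1/XOO/XXX/O.O
[XOO/XXX/OO.] X move#3: (2,2):+1/XOO/XXX/OOX*
[XOO/XXX/OOX] end (terminal -1, O#4); searched XOO/.XX/O.. to 8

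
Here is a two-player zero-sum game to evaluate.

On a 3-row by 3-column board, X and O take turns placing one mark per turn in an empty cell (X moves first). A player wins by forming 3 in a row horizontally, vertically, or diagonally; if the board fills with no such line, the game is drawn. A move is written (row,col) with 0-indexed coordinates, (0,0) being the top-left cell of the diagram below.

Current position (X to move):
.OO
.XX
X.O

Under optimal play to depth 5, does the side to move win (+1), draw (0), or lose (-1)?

ply 1, X at .OO/.XX/X.O | (0,0)=+0→XOO/.XX/X.O; (1,0)=+1→.OO/XXX/X.O*; (2,1)=-1→.OO/.XX/XXO
ply 2: .OO/XXX/X.O is terminal -1 (O); from .OO/.XX/X.O depth 5

value(.OO/.XX/X.O, X) = +1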